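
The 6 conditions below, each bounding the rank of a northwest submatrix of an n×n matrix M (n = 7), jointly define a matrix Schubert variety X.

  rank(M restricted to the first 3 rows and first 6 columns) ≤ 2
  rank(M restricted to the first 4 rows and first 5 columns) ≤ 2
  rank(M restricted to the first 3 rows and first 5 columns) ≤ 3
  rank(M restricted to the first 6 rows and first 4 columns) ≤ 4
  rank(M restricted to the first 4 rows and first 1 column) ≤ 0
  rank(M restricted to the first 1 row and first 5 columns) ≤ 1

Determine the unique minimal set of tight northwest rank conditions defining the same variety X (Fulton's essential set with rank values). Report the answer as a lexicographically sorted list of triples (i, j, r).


Recovering R(i,j) via the rank-extension bound from the 6 conditions:

  row 1: 0 | 1 | 1 | 1 | 1 | 1 | 1
  row 2: 0 | 1 | 2 | 2 | 2 | 2 | 2
  row 3: 0 | 1 | 2 | 2 | 2 | 2 | 3
  row 4: 0 | 1 | 2 | 2 | 2 | 3 | 4
  row 5: 1 | 2 | 3 | 3 | 3 | 4 | 5
  row 6: 1 | 2 | 3 | 4 | 4 | 5 | 6
  row 7: 1 | 2 | 3 | 4 | 5 | 6 | 7

so w = (2, 3, 7, 6, 1, 4, 5).

|D(w)|=9, |Ess(w)|=3:

[(3, 6, 2), (4, 1, 0), (4, 5, 2)]


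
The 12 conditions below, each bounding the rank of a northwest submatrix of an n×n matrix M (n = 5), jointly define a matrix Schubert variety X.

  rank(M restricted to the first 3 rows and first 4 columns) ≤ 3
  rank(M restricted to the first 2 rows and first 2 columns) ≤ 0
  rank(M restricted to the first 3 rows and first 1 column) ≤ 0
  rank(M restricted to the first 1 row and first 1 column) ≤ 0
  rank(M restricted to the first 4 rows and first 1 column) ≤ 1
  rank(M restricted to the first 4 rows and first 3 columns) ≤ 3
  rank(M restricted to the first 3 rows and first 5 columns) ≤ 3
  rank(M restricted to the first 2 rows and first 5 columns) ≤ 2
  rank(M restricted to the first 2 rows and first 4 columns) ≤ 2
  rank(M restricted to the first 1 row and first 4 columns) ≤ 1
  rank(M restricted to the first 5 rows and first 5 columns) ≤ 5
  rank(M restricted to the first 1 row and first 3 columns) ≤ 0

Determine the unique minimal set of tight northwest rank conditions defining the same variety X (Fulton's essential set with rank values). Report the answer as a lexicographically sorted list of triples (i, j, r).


Propagating the 12 rank bounds to every northwest block:

  row 1: 0 | 0 | 0 | 1 | 1
  row 2: 0 | 0 | 1 | 2 | 2
  row 3: 0 | 1 | 2 | 3 | 3
  row 4: 1 | 2 | 3 | 4 | 4
  row 5: 1 | 2 | 3 | 4 | 5

the unique w with this rank table is (4, 3, 2, 1, 5).

Fulton essential set (3 of the 6 Rothe cells):

[(1, 3, 0), (2, 2, 0), (3, 1, 0)]


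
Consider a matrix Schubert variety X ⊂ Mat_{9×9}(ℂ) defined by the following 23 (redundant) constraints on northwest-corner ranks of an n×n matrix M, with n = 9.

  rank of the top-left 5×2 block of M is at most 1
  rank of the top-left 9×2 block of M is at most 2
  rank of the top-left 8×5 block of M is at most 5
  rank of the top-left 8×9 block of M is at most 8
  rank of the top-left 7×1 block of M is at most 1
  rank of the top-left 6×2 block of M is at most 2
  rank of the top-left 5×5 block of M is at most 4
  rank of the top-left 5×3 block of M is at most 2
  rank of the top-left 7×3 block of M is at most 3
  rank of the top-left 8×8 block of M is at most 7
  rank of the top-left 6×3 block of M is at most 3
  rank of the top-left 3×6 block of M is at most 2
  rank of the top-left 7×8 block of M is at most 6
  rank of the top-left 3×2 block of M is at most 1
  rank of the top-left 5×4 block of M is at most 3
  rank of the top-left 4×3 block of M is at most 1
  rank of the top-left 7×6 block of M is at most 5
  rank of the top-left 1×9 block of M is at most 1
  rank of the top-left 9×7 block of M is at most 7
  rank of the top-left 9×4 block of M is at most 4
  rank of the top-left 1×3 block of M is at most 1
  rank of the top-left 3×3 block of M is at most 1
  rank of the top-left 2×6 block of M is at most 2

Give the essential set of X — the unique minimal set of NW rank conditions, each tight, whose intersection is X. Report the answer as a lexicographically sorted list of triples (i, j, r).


Reconstructing r_w from the 23 given conditions:

  row 1: 1 | 1 | 1 | 1 | 1 | 1 | 1 | 1 | 1
  row 2: 1 | 1 | 1 | 2 | 2 | 2 | 2 | 2 | 2
  row 3: 1 | 1 | 1 | 2 | 2 | 2 | 3 | 3 | 3
  row 4: 1 | 1 | 1 | 2 | 3 | 3 | 4 | 4 | 4
  row 5: 1 | 1 | 2 | 3 | 4 | 4 | 5 | 5 | 5
  row 6: 1 | 2 | 3 | 4 | 5 | 5 | 6 | 6 | 6
  row 7: 1 | 2 | 3 | 4 | 5 | 5 | 6 | 6 | 7
  row 8: 1 | 2 | 3 | 4 | 5 | 6 | 7 | 7 | 8
  row 9: 1 | 2 | 3 | 4 | 5 | 6 | 7 | 8 | 9

second differences of R give the permutation w = (1, 4, 7, 5, 3, 2, 9, 6, 8).

ℓ(w)=11; the 5 essential cells (i,j,r):

[(3, 6, 2), (4, 3, 1), (5, 2, 1), (7, 6, 5), (7, 8, 6)]


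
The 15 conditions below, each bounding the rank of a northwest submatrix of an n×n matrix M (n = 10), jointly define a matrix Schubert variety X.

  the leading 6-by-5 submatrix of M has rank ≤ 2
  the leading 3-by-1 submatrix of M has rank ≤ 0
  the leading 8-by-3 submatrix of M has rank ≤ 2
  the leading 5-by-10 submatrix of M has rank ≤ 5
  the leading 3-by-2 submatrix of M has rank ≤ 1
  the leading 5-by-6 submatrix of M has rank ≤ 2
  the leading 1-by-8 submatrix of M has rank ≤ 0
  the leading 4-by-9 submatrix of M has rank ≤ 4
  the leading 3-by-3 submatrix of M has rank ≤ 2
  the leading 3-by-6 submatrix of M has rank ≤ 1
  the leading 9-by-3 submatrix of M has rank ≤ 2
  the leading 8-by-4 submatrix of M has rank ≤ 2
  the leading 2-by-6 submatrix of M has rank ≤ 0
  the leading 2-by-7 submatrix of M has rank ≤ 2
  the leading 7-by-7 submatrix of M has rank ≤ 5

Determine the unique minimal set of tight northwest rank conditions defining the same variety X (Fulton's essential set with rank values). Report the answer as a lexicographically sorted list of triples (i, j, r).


Rank table r_w(10×10) implied by the 15 constraints:

  0 | 0 | 0 | 0 | 0 | 0 | 0 | 0 | 1 | 1
  0 | 0 | 0 | 0 | 0 | 0 | 1 | 1 | 2 | 2
  0 | 1 | 1 | 1 | 1 | 1 | 2 | 2 | 3 | 3
  1 | 2 | 2 | 2 | 2 | 2 | 3 | 3 | 4 | 4
  1 | 2 | 2 | 2 | 2 | 2 | 3 | 4 | 5 | 5
  1 | 2 | 2 | 2 | 2 | 3 | 4 | 5 | 6 | 6
  1 | 2 | 2 | 2 | 3 | 4 | 5 | 6 | 7 | 7
  1 | 2 | 2 | 2 | 3 | 4 | 5 | 6 | 7 | 8
  1 | 2 | 2 | 3 | 4 | 5 | 6 | 7 | 8 | 9
  1 | 2 | 3 | 4 | 5 | 6 | 7 | 8 | 9 | 10

so w = (9, 7, 2, 1, 8, 6, 5, 10, 4, 3).

D(w) has 27 cells with 7 SE-corners; essential set:

[(1, 8, 0), (2, 6, 0), (3, 1, 0), (5, 6, 2), (6, 5, 2), (8, 4, 2), (9, 3, 2)]


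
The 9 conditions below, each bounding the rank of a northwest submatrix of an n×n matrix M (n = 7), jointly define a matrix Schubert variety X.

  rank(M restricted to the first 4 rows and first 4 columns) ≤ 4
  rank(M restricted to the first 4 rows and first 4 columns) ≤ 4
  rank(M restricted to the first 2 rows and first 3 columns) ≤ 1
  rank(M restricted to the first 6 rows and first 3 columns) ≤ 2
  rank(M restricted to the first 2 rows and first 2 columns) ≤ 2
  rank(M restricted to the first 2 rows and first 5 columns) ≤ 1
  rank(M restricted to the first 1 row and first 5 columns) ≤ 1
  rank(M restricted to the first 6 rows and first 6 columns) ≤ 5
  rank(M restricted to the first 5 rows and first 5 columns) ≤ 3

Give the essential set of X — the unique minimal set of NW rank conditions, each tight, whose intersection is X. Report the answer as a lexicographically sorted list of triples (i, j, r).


The tightest implied rank at each (i,j), from the 9 conditions:

  row 1: 1  1  1  1  1  1  1
  row 2: 1  1  1  1  1  2  2
  row 3: 1  2  2  2  2  3  3
  row 4: 1  2  2  3  3  4  4
  row 5: 1  2  2  3  3  4  5
  row 6: 1  2  2  3  4  5  6
  row 7: 1  2  3  4  5  6  7

reading off 1-entries of Δ²R: w = (1, 6, 2, 4, 7, 5, 3).

D(w) has 8 cells with 3 SE-corners; essential set:

[(2, 5, 1), (5, 5, 3), (6, 3, 2)]


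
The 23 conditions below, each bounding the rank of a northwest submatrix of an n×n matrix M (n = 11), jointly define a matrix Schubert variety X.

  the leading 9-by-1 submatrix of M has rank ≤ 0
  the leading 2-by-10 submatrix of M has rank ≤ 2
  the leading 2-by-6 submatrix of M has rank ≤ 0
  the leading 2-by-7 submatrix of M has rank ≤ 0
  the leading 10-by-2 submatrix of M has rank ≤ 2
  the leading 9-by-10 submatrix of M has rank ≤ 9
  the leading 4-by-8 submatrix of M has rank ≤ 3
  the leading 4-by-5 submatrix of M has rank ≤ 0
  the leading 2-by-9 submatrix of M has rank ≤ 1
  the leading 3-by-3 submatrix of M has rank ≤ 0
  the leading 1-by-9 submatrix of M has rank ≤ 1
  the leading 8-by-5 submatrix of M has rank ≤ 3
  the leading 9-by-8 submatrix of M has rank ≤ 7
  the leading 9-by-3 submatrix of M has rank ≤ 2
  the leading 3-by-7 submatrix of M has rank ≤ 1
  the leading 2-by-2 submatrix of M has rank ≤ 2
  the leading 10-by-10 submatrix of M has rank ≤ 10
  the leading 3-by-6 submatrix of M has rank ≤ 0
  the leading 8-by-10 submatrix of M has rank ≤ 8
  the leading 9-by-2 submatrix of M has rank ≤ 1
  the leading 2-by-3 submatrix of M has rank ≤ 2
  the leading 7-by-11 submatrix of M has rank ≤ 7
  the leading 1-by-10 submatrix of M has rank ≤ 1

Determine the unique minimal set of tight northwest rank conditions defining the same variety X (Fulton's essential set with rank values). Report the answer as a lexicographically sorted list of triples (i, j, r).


Computing R[i][j] = min implied NW-rank bound (n=11, 23 conditions):

  row 1: 0, 0, 0, 0, 0, 0, 0, 1, 1, 1, 1
  row 2: 0, 0, 0, 0, 0, 0, 0, 1, 1, 2, 2
  row 3: 0, 0, 0, 0, 0, 0, 1, 2, 2, 3, 3
  row 4: 0, 0, 0, 0, 0, 1, 2, 3, 3, 4, 4
  row 5: 0, 1, 1, 1, 1, 2, 3, 4, 4, 5, 5
  row 6: 0, 1, 2, 2, 2, 3, 4, 5, 5, 6, 6
  row 7: 0, 1, 2, 3, 3, 4, 5, 6, 6, 7, 7
  row 8: 0, 1, 2, 3, 3, 4, 5, 6, 7, 8, 8
  row 9: 0, 1, 2, 3, 4, 5, 6, 7, 8, 9, 9
  row 10: 1, 2, 3, 4, 5, 6, 7, 8, 9, 10, 10
  row 11: 1, 2, 3, 4, 5, 6, 7, 8, 9, 10, 11

reading off 1-entries of Δ²R: w = (8, 10, 7, 6, 2, 3, 4, 9, 5, 1, 11).

D(w) has 32 cells with 6 SE-corners; essential set:

[(2, 7, 0), (2, 9, 1), (3, 6, 0), (4, 5, 0), (8, 5, 3), (9, 1, 0)]


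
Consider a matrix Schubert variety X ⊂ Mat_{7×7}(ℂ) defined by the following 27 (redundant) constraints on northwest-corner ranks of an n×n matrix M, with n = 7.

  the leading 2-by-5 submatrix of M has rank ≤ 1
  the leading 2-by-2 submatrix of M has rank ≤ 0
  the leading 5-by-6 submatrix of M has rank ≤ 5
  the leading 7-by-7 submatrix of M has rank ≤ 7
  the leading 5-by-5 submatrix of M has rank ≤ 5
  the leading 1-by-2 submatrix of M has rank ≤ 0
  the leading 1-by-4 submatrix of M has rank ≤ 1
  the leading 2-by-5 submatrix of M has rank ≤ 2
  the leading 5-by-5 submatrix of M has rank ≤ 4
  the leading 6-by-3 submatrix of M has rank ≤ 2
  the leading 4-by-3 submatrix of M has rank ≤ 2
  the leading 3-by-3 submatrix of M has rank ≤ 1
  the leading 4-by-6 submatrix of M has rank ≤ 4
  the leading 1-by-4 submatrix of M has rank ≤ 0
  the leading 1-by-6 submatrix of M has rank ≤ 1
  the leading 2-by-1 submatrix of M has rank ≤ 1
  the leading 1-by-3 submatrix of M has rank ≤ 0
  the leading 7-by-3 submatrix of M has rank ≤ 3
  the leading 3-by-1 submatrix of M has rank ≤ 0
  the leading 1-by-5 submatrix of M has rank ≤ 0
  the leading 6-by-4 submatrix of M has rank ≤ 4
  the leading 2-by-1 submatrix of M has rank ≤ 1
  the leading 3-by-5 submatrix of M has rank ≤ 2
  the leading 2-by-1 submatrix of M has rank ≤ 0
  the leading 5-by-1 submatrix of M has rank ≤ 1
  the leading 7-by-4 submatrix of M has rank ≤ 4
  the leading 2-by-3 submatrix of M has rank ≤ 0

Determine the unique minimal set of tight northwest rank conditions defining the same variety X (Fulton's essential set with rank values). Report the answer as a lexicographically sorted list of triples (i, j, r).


The tightest implied rank at each (i,j), from the 27 conditions:

  i=1: 0 0 0 0 0 1 1
  i=2: 0 0 0 1 1 2 2
  i=3: 0 1 1 2 2 3 3
  i=4: 1 2 2 3 3 4 4
  i=5: 1 2 2 3 4 5 5
  i=6: 1 2 2 3 4 5 6
  i=7: 1 2 3 4 5 6 7

hence w(1..7) = (6, 4, 2, 1, 5, 7, 3).

Rothe diagram D(w) (11 cells), 4 SE-corners (essential conditions):

[(1, 5, 0), (2, 3, 0), (3, 1, 0), (6, 3, 2)]


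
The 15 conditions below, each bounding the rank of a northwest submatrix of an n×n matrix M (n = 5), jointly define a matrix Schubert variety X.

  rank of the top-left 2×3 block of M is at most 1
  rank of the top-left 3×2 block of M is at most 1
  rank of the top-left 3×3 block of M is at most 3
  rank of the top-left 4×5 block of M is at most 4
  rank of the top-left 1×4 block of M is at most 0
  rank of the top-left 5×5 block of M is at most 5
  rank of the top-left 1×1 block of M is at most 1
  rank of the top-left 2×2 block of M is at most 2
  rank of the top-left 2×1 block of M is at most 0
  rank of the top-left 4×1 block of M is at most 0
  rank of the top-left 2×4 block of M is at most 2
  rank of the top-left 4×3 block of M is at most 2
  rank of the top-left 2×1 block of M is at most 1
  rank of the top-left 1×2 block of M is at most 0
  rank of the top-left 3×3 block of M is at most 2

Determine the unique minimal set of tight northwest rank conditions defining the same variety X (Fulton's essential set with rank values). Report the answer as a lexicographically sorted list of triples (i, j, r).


Recovering R(i,j) via the rank-extension bound from the 15 conditions:

  i=1: 0, 0, 0, 0, 1
  i=2: 0, 1, 1, 1, 2
  i=3: 0, 1, 2, 2, 3
  i=4: 0, 1, 2, 3, 4
  i=5: 1, 2, 3, 4, 5

the unique w with this rank table is (5, 2, 3, 4, 1).

Rothe diagram D(w) (7 cells), 2 SE-corners (essential conditions):

[(1, 4, 0), (4, 1, 0)]


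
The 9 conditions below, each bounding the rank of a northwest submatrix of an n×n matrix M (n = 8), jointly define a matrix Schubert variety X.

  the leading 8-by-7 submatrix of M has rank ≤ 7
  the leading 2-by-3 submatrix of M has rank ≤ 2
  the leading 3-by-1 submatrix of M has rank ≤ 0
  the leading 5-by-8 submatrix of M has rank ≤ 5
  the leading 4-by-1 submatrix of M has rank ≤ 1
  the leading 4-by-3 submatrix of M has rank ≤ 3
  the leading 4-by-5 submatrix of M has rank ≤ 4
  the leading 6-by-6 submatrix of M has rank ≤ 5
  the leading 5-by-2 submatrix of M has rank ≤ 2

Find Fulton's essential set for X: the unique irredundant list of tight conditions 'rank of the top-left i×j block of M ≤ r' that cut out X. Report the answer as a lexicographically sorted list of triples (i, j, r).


Propagating the 9 rank bounds to every northwest block:

  0 | 1 | 1 | 1 | 1 | 1 | 1 | 1
  0 | 1 | 2 | 2 | 2 | 2 | 2 | 2
  0 | 1 | 2 | 3 | 3 | 3 | 3 | 3
  1 | 2 | 3 | 4 | 4 | 4 | 4 | 4
  1 | 2 | 3 | 4 | 5 | 5 | 5 | 5
  1 | 2 | 3 | 4 | 5 | 5 | 6 | 6
  1 | 2 | 3 | 4 | 5 | 6 | 7 | 7
  1 | 2 | 3 | 4 | 5 | 6 | 7 | 8

giving w = (2, 3, 4, 1, 5, 7, 6, 8) via Δ²R.

Rothe diagram D(w) (4 cells), 2 SE-corners (essential conditions):

[(3, 1, 0), (6, 6, 5)]


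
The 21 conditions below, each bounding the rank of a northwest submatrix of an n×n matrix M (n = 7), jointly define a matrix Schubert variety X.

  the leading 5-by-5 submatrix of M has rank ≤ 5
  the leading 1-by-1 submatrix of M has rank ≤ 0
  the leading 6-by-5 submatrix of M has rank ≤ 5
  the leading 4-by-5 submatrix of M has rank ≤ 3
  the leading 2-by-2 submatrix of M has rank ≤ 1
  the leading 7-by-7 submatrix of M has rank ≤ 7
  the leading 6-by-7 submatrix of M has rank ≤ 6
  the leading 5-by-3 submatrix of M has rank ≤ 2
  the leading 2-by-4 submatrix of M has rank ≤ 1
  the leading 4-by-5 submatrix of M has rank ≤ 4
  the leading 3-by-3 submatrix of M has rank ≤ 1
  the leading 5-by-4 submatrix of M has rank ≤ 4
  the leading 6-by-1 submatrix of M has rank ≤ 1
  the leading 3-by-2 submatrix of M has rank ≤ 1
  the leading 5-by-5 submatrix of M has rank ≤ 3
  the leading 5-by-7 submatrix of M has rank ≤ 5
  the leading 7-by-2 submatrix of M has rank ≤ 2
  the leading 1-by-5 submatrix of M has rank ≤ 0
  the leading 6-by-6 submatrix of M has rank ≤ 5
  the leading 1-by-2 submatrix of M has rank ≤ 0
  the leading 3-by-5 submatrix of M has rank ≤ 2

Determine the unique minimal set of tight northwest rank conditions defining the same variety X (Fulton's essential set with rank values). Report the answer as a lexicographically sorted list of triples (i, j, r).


Computing R[i][j] = min implied NW-rank bound (n=7, 21 conditions):

  i=1: 0 0 0 0 0 1 1
  i=2: 1 1 1 1 1 2 2
  i=3: 1 1 1 2 2 3 3
  i=4: 1 2 2 3 3 4 4
  i=5: 1 2 2 3 3 4 5
  i=6: 1 2 3 4 4 5 6
  i=7: 1 2 3 4 5 6 7

so w = (6, 1, 4, 2, 7, 3, 5).

ℓ(w)=9; the 4 essential cells (i,j,r):

[(1, 5, 0), (3, 3, 1), (5, 3, 2), (5, 5, 3)]


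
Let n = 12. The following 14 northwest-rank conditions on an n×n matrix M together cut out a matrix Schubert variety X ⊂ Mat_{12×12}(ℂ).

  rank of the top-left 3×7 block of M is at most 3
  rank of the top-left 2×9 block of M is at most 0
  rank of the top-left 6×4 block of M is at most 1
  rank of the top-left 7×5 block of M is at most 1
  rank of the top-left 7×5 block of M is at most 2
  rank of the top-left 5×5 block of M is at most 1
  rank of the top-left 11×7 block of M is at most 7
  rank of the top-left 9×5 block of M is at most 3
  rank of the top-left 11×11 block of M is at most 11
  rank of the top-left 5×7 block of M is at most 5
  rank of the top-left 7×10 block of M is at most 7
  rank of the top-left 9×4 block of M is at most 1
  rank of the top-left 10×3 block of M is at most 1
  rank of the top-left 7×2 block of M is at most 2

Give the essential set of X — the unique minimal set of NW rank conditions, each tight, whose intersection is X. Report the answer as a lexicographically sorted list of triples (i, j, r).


Computing R[i][j] = min implied NW-rank bound (n=12, 14 conditions):

  R[1]: 0, 0, 0, 0, 0, 0, 0, 0, 0, 1, 1, 1
  R[2]: 0, 0, 0, 0, 0, 0, 0, 0, 0, 1, 2, 2
  R[3]: 1, 1, 1, 1, 1, 1, 1, 1, 1, 2, 3, 3
  R[4]: 1, 1, 1, 1, 1, 2, 2, 2, 2, 3, 4, 4
  R[5]: 1, 1, 1, 1, 1, 2, 3, 3, 3, 4, 5, 5
  R[6]: 1, 1, 1, 1, 1, 2, 3, 4, 4, 5, 6, 6
  R[7]: 1, 1, 1, 1, 1, 2, 3, 4, 5, 6, 7, 7
  R[8]: 1, 1, 1, 1, 2, 3, 4, 5, 6, 7, 8, 8
  R[9]: 1, 1, 1, 1, 2, 3, 4, 5, 6, 7, 8, 9
  R[10]: 1, 1, 1, 2, 3, 4, 5, 6, 7, 8, 9, 10
  R[11]: 1, 2, 2, 3, 4, 5, 6, 7, 8, 9, 10, 11
  R[12]: 1, 2, 3, 4, 5, 6, 7, 8, 9, 10, 11, 12

second differences of R give the permutation w = (10, 11, 1, 6, 7, 8, 9, 5, 12, 4, 2, 3).

|D(w)|=42, |Ess(w)|=4:

[(2, 9, 0), (7, 5, 1), (9, 4, 1), (10, 3, 1)]


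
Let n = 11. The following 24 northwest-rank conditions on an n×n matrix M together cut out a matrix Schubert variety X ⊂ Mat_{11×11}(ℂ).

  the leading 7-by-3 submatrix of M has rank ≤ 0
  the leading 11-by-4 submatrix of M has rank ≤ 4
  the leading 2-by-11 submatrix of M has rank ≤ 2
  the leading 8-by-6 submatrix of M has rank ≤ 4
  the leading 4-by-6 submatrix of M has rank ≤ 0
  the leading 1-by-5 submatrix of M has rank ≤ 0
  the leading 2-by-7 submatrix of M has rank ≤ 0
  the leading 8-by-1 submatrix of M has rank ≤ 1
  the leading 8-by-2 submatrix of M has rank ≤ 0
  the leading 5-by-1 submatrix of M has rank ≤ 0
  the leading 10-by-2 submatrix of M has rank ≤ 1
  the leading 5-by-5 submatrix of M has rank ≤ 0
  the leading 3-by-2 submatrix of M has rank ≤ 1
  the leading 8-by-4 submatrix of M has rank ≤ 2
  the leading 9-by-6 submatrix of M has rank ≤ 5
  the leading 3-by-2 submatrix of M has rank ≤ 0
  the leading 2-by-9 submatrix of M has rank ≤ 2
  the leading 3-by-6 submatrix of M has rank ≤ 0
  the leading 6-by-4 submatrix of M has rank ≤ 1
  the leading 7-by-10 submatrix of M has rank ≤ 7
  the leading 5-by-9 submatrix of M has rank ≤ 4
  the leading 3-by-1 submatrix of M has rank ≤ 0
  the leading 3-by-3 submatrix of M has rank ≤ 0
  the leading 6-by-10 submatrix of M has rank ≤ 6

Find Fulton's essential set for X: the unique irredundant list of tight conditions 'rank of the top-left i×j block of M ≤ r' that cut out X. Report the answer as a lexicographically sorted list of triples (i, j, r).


Propagating the 24 rank bounds to every northwest block:

  R[1]: 0  0  0  0  0  0  0  1  1  1  1
  R[2]: 0  0  0  0  0  0  0  1  2  2  2
  R[3]: 0  0  0  0  0  0  1  2  3  3  3
  R[4]: 0  0  0  0  0  0  1  2  3  4  4
  R[5]: 0  0  0  0  0  1  2  3  4  5  5
  R[6]: 0  0  0  1  1  2  3  4  5  6  6
  R[7]: 0  0  0  1  2  3  4  5  6  7  7
  R[8]: 0  0  1  2  3  4  5  6  7  8  8
  R[9]: 1  1  2  3  4  5  6  7  8  9  9
  R[10]: 1  1  2  3  4  5  6  7  8  9  10
  R[11]: 1  2  3  4  5  6  7  8  9  10  11

giving w = (8, 9, 7, 10, 6, 4, 5, 3, 1, 11, 2) via Δ²R.

ℓ(w)=40; the 6 essential cells (i,j,r):

[(2, 7, 0), (4, 6, 0), (5, 5, 0), (7, 3, 0), (8, 2, 0), (10, 2, 1)]


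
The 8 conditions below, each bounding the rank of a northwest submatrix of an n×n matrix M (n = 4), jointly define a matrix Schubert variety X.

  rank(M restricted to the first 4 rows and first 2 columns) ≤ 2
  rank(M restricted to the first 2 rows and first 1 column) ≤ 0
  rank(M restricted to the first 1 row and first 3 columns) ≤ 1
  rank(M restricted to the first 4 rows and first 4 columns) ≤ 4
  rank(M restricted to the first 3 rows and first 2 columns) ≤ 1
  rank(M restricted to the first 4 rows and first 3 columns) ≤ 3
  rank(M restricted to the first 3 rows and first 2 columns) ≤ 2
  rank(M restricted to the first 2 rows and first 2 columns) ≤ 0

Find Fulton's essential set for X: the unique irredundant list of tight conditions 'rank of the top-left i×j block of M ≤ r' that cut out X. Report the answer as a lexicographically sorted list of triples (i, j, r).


Propagating the 8 rank bounds to every northwest block:

  R[1]: 0, 0, 1, 1
  R[2]: 0, 0, 1, 2
  R[3]: 1, 1, 2, 3
  R[4]: 1, 2, 3, 4

the unique w with this rank table is (3, 4, 1, 2).

ℓ(w)=4; the 1 essential cell (i,j,r):

[(2, 2, 0)]


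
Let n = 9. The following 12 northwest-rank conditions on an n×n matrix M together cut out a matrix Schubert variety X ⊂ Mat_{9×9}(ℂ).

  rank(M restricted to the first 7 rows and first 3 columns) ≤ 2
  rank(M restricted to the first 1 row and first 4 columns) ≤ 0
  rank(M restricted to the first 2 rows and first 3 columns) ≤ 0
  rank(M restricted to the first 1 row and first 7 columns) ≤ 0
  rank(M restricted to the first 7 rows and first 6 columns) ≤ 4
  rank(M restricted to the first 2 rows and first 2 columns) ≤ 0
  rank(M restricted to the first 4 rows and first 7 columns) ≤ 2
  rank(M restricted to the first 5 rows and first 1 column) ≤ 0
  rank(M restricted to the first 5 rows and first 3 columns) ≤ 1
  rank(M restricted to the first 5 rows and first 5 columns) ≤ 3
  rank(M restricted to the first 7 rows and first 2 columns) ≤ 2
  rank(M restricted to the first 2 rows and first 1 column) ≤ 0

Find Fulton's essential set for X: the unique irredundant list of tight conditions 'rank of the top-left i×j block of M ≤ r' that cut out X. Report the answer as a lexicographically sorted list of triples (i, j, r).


Reconstructing r_w from the 12 given conditions:

  row 1: 0, 0, 0, 0, 0, 0, 0, 1, 1
  row 2: 0, 0, 0, 1, 1, 1, 1, 2, 2
  row 3: 0, 1, 1, 2, 2, 2, 2, 3, 3
  row 4: 0, 1, 1, 2, 2, 2, 2, 3, 4
  row 5: 0, 1, 1, 2, 3, 3, 3, 4, 5
  row 6: 1, 2, 2, 3, 4, 4, 4, 5, 6
  row 7: 1, 2, 2, 3, 4, 4, 5, 6, 7
  row 8: 1, 2, 3, 4, 5, 5, 6, 7, 8
  row 9: 1, 2, 3, 4, 5, 6, 7, 8, 9

the unique w with this rank table is (8, 4, 2, 9, 5, 1, 7, 3, 6).

D(w) has 20 cells with 7 SE-corners; essential set:

[(1, 7, 0), (2, 3, 0), (4, 7, 2), (5, 1, 0), (5, 3, 1), (7, 3, 2), (7, 6, 4)]


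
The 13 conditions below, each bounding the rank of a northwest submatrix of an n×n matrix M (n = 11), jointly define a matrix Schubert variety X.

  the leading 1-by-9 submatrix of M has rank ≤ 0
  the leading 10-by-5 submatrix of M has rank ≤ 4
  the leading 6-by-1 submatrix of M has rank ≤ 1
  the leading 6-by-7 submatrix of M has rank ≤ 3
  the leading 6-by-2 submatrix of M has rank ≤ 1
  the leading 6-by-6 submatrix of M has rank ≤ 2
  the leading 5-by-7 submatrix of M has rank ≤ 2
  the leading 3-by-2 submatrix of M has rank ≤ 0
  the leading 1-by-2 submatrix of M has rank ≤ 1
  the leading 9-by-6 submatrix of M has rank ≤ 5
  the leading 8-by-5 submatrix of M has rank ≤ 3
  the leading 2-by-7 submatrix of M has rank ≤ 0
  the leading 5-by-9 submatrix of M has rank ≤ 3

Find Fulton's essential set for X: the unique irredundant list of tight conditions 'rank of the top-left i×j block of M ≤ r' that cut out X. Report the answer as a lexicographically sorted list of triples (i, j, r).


Reconstructing r_w from the 13 given conditions:

  R[1]: 0 0 0 0 0 0 0 0 0 1 1
  R[2]: 0 0 0 0 0 0 0 1 1 2 2
  R[3]: 0 0 1 1 1 1 1 2 2 3 3
  R[4]: 1 1 2 2 2 2 2 3 3 4 4
  R[5]: 1 1 2 2 2 2 2 3 3 4 5
  R[6]: 1 1 2 2 2 2 3 4 4 5 6
  R[7]: 1 2 3 3 3 3 4 5 5 6 7
  R[8]: 1 2 3 3 3 4 5 6 6 7 8
  R[9]: 1 2 3 4 4 5 6 7 7 8 9
  R[10]: 1 2 3 4 4 5 6 7 8 9 10
  R[11]: 1 2 3 4 5 6 7 8 9 10 11

hence w(1..11) = (10, 8, 3, 1, 11, 7, 2, 6, 4, 9, 5).

Fulton essential set (9 of the 31 Rothe cells):

[(1, 9, 0), (2, 7, 0), (3, 2, 0), (5, 7, 2), (5, 9, 3), (6, 2, 1), (6, 6, 2), (8, 5, 3), (10, 5, 4)]


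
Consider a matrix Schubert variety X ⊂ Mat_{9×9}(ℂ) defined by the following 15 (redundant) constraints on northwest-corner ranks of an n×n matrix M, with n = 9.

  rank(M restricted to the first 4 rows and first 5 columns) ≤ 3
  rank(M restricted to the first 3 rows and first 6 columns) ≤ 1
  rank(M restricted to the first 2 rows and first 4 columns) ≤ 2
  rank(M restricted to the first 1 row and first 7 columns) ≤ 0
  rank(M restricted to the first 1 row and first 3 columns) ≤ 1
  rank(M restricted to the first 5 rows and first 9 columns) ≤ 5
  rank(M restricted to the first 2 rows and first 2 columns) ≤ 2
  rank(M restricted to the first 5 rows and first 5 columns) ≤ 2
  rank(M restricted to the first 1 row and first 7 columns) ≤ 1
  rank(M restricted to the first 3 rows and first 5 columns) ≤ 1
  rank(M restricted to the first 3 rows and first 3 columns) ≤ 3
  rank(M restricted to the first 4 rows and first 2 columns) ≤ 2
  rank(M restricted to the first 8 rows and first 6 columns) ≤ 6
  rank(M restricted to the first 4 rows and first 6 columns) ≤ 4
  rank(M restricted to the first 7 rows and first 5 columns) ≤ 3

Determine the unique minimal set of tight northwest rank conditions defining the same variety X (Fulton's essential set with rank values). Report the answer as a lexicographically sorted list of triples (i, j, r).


Rank table r_w(9×9) implied by the 15 constraints:

  0, 0, 0, 0, 0, 0, 0, 1, 1
  1, 1, 1, 1, 1, 1, 1, 2, 2
  1, 1, 1, 1, 1, 1, 2, 3, 3
  1, 2, 2, 2, 2, 2, 3, 4, 4
  1, 2, 2, 2, 2, 3, 4, 5, 5
  1, 2, 3, 3, 3, 4, 5, 6, 6
  1, 2, 3, 3, 3, 4, 5, 6, 7
  1, 2, 3, 4, 4, 5, 6, 7, 8
  1, 2, 3, 4, 5, 6, 7, 8, 9

so w = (8, 1, 7, 2, 6, 3, 9, 4, 5).

D(w) has 17 cells with 4 SE-corners; essential set:

[(1, 7, 0), (3, 6, 1), (5, 5, 2), (7, 5, 3)]


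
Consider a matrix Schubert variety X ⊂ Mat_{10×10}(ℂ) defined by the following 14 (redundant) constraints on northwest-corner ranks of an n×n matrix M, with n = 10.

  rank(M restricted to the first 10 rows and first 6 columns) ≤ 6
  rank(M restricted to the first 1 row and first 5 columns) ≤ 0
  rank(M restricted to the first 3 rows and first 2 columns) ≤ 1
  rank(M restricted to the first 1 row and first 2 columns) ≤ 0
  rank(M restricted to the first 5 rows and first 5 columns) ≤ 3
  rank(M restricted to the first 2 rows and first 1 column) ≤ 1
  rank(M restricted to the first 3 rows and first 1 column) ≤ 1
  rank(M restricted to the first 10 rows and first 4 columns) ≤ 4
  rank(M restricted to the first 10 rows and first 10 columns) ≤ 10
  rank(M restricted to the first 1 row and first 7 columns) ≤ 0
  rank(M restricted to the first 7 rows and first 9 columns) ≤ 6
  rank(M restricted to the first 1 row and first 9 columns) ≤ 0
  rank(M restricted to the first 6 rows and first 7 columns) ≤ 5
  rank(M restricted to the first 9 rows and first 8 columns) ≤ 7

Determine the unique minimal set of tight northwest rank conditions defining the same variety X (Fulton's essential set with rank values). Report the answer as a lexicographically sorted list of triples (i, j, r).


The tightest implied rank at each (i,j), from the 14 conditions:

  i=1: 0 0 0 0 0 0 0 0 0 1
  i=2: 1 1 1 1 1 1 1 1 1 2
  i=3: 1 1 2 2 2 2 2 2 2 3
  i=4: 1 2 3 3 3 3 3 3 3 4
  i=5: 1 2 3 3 3 4 4 4 4 5
  i=6: 1 2 3 4 4 5 5 5 5 6
  i=7: 1 2 3 4 5 6 6 6 6 7
  i=8: 1 2 3 4 5 6 7 7 7 8
  i=9: 1 2 3 4 5 6 7 7 8 9
  i=10: 1 2 3 4 5 6 7 8 9 10

second differences of R give the permutation w = (10, 1, 3, 2, 6, 4, 5, 7, 9, 8).

4 SE-corners of the 13-cell Rothe diagram give Ess(w):

[(1, 9, 0), (3, 2, 1), (5, 5, 3), (9, 8, 7)]


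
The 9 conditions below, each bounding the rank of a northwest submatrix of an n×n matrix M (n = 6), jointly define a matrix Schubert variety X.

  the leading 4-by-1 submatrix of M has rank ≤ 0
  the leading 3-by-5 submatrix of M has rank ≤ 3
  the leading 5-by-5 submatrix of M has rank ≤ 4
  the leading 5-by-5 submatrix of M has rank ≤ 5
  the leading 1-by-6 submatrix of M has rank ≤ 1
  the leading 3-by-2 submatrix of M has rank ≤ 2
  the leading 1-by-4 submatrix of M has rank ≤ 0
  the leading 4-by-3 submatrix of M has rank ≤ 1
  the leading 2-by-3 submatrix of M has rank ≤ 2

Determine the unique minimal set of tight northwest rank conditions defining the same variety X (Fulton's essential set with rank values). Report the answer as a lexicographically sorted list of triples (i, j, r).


Reconstructing r_w from the 9 given conditions:

  row 1: 0, 0, 0, 0, 1, 1
  row 2: 0, 1, 1, 1, 2, 2
  row 3: 0, 1, 1, 2, 3, 3
  row 4: 0, 1, 1, 2, 3, 4
  row 5: 1, 2, 2, 3, 4, 5
  row 6: 1, 2, 3, 4, 5, 6

so w = (5, 2, 4, 6, 1, 3).

|D(w)|=9, |Ess(w)|=3:

[(1, 4, 0), (4, 1, 0), (4, 3, 1)]


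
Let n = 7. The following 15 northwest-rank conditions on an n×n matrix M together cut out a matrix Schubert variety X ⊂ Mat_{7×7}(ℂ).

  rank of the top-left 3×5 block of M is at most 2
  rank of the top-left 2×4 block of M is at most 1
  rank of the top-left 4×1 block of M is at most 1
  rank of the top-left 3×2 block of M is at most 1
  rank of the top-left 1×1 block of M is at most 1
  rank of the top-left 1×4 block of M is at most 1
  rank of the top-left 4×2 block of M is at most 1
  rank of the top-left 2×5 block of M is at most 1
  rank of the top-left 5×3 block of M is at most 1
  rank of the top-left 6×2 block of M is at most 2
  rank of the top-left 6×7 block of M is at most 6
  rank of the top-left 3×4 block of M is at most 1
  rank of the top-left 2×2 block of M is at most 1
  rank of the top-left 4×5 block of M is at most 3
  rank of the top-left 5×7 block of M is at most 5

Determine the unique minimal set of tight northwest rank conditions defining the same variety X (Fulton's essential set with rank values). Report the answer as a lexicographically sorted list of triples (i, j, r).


Propagating the 15 rank bounds to every northwest block:

  i=1: 1, 1, 1, 1, 1, 1, 1
  i=2: 1, 1, 1, 1, 1, 2, 2
  i=3: 1, 1, 1, 1, 2, 3, 3
  i=4: 1, 1, 1, 2, 3, 4, 4
  i=5: 1, 1, 1, 2, 3, 4, 5
  i=6: 1, 2, 2, 3, 4, 5, 6
  i=7: 1, 2, 3, 4, 5, 6, 7

second differences of R give the permutation w = (1, 6, 5, 4, 7, 2, 3).

ℓ(w)=11; the 3 essential cells (i,j,r):

[(2, 5, 1), (3, 4, 1), (5, 3, 1)]


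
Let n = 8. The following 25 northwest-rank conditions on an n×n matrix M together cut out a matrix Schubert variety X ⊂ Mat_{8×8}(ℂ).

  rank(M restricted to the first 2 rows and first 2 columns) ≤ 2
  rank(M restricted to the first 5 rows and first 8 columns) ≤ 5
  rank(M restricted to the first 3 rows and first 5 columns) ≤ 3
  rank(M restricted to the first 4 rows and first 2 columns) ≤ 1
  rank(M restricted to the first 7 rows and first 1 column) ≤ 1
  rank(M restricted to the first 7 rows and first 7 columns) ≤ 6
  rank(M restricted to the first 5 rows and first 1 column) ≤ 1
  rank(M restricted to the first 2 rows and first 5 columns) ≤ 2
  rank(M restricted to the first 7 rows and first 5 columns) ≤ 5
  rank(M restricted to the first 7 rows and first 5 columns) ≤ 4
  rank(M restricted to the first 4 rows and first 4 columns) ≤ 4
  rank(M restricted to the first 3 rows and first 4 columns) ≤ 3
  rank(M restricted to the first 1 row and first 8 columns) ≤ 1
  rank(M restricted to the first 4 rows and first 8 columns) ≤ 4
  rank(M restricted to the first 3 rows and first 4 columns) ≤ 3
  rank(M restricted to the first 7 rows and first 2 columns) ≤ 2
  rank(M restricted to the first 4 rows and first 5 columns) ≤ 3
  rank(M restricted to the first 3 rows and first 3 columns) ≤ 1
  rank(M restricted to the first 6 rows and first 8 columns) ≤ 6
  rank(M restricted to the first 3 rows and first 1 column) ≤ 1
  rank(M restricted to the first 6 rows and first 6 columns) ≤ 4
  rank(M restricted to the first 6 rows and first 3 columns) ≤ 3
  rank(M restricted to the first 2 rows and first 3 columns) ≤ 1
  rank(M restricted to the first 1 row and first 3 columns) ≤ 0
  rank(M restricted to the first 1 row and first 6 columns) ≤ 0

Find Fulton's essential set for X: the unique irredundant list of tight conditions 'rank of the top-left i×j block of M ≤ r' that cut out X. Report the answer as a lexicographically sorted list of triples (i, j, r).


Reconstructing r_w from the 25 given conditions:

  R[1]: 0 0 0 0 0 0 1 1
  R[2]: 1 1 1 1 1 1 2 2
  R[3]: 1 1 1 2 2 2 3 3
  R[4]: 1 1 2 3 3 3 4 4
  R[5]: 1 2 3 4 4 4 5 5
  R[6]: 1 2 3 4 4 4 5 6
  R[7]: 1 2 3 4 4 5 6 7
  R[8]: 1 2 3 4 5 6 7 8

reading off 1-entries of Δ²R: w = (7, 1, 4, 3, 2, 8, 6, 5).

D(w) has 12 cells with 5 SE-corners; essential set:

[(1, 6, 0), (3, 3, 1), (4, 2, 1), (6, 6, 4), (7, 5, 4)]


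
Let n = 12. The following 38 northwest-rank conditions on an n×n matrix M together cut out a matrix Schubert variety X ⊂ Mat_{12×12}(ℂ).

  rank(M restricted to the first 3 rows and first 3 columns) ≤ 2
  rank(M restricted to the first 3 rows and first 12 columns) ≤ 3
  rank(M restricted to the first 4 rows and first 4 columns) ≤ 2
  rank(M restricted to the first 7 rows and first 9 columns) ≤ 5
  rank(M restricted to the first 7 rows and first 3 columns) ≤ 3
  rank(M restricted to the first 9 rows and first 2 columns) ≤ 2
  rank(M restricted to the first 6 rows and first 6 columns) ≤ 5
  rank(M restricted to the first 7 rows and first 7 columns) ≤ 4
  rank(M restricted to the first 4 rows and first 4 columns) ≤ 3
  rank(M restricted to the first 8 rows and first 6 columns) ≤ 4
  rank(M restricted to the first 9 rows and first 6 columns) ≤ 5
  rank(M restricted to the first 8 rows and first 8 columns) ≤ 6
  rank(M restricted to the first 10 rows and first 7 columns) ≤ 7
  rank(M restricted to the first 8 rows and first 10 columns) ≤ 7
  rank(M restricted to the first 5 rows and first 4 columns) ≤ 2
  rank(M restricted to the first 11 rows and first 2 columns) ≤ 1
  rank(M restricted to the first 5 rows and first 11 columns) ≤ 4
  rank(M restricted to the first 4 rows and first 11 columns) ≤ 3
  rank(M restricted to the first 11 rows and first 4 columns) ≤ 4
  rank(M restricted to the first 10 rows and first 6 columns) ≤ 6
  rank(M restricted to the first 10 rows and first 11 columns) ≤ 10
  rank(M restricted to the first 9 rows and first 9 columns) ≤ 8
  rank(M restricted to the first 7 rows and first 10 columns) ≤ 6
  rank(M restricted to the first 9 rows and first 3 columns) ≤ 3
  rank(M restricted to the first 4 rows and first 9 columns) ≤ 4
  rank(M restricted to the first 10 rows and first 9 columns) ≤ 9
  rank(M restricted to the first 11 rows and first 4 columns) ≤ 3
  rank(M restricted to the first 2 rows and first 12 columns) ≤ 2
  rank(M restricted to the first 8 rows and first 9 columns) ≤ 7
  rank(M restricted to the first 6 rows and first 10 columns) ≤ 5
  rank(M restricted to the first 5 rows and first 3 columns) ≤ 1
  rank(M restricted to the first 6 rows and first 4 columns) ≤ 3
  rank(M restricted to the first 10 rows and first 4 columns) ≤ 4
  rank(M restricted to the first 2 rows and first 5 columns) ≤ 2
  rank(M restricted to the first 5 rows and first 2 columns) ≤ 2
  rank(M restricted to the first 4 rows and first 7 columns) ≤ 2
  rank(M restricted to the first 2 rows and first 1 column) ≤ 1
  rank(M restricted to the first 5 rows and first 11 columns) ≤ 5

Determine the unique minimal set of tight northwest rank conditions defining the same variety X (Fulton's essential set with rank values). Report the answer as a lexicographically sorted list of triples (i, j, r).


Propagating the 38 rank bounds to every northwest block:

  row 1: 1  1  1  1  1  1  1  1  1  1  1  1
  row 2: 1  1  1  2  2  2  2  2  2  2  2  2
  row 3: 1  1  1  2  2  2  2  3  3  3  3  3
  row 4: 1  1  1  2  2  2  2  3  3  3  3  4
  row 5: 1  1  1  2  3  3  3  4  4  4  4  5
  row 6: 1  1  2  3  4  4  4  5  5  5  5  6
  row 7: 1  1  2  3  4  4  4  5  5  6  6  7
  row 8: 1  1  2  3  4  4  5  6  6  7  7  8
  row 9: 1  1  2  3  4  5  6  7  7  8  8  9
  row 10: 1  1  2  3  4  5  6  7  8  9  9  10
  row 11: 1  1  2  3  4  5  6  7  8  9  10  11
  row 12: 1  2  3  4  5  6  7  8  9  10  11  12

so w = (1, 4, 8, 12, 5, 3, 10, 7, 6, 9, 11, 2).

7 SE-corners of the 27-cell Rothe diagram give Ess(w):

[(4, 7, 2), (4, 11, 3), (5, 3, 1), (7, 7, 4), (7, 9, 5), (8, 6, 4), (11, 2, 1)]


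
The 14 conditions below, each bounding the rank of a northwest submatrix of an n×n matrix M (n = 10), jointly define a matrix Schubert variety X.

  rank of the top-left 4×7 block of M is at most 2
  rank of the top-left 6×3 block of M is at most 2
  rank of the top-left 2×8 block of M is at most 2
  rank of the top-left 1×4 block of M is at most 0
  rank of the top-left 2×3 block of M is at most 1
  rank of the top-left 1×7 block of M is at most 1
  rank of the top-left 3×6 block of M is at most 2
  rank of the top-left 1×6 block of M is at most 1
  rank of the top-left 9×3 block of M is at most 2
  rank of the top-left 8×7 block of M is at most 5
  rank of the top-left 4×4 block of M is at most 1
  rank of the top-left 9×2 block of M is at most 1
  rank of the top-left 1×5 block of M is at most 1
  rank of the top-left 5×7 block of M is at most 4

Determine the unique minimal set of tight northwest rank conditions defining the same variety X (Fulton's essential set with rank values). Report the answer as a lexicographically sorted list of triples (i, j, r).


Reconstructing r_w from the 14 given conditions:

  i=1: 0  0  0  0  1  1  1  1  1  1
  i=2: 1  1  1  1  2  2  2  2  2  2
  i=3: 1  1  1  1  2  2  2  3  3  3
  i=4: 1  1  1  1  2  2  2  3  4  4
  i=5: 1  1  2  2  3  3  3  4  5  5
  i=6: 1  1  2  3  4  4  4  5  6  6
  i=7: 1  1  2  3  4  5  5  6  7  7
  i=8: 1  1  2  3  4  5  5  6  7  8
  i=9: 1  1  2  3  4  5  6  7  8  9
  i=10: 1  2  3  4  5  6  7  8  9  10

reading off 1-entries of Δ²R: w = (5, 1, 8, 9, 3, 4, 6, 10, 7, 2).

Rothe diagram D(w) (20 cells), 5 SE-corners (essential conditions):

[(1, 4, 0), (4, 4, 1), (4, 7, 2), (8, 7, 5), (9, 2, 1)]


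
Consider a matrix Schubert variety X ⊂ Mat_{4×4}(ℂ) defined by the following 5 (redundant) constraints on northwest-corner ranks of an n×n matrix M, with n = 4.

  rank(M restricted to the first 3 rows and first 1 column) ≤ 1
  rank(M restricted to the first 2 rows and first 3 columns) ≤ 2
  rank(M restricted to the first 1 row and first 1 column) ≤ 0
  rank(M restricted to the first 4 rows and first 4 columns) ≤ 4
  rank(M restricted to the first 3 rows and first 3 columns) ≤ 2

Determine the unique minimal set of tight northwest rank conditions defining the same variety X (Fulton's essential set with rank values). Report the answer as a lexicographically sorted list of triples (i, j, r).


The tightest implied rank at each (i,j), from the 5 conditions:

  0 | 1 | 1 | 1
  1 | 2 | 2 | 2
  1 | 2 | 2 | 3
  1 | 2 | 3 | 4

second differences of R give the permutation w = (2, 1, 4, 3).

Rothe diagram D(w) (2 cells), 2 SE-corners (essential conditions):

[(1, 1, 0), (3, 3, 2)]
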